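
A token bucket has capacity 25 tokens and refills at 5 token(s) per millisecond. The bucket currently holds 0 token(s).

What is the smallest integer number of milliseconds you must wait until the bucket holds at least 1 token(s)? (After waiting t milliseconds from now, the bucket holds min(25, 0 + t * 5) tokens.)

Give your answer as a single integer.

Answer: 1

Derivation:
Need 0 + t * 5 >= 1, so t >= 1/5.
Smallest integer t = ceil(1/5) = 1.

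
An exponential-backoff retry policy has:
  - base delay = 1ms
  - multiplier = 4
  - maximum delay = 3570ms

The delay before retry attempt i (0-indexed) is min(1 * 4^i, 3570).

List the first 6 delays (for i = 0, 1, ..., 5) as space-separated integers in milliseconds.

Answer: 1 4 16 64 256 1024

Derivation:
Computing each delay:
  i=0: min(1*4^0, 3570) = 1
  i=1: min(1*4^1, 3570) = 4
  i=2: min(1*4^2, 3570) = 16
  i=3: min(1*4^3, 3570) = 64
  i=4: min(1*4^4, 3570) = 256
  i=5: min(1*4^5, 3570) = 1024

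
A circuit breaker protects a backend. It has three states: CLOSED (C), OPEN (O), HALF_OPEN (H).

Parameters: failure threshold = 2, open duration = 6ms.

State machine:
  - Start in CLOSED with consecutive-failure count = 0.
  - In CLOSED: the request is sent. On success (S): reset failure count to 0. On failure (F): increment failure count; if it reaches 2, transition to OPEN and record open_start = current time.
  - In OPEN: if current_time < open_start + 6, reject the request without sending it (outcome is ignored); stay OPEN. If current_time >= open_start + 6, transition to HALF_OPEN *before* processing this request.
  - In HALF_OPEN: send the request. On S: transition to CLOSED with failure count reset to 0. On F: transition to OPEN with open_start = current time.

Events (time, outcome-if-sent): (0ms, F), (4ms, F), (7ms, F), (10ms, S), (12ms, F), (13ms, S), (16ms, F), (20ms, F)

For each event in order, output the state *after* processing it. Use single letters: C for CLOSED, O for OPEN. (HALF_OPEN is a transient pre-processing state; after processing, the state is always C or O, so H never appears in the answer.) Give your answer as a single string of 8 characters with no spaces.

Answer: COOCCCCO

Derivation:
State after each event:
  event#1 t=0ms outcome=F: state=CLOSED
  event#2 t=4ms outcome=F: state=OPEN
  event#3 t=7ms outcome=F: state=OPEN
  event#4 t=10ms outcome=S: state=CLOSED
  event#5 t=12ms outcome=F: state=CLOSED
  event#6 t=13ms outcome=S: state=CLOSED
  event#7 t=16ms outcome=F: state=CLOSED
  event#8 t=20ms outcome=F: state=OPEN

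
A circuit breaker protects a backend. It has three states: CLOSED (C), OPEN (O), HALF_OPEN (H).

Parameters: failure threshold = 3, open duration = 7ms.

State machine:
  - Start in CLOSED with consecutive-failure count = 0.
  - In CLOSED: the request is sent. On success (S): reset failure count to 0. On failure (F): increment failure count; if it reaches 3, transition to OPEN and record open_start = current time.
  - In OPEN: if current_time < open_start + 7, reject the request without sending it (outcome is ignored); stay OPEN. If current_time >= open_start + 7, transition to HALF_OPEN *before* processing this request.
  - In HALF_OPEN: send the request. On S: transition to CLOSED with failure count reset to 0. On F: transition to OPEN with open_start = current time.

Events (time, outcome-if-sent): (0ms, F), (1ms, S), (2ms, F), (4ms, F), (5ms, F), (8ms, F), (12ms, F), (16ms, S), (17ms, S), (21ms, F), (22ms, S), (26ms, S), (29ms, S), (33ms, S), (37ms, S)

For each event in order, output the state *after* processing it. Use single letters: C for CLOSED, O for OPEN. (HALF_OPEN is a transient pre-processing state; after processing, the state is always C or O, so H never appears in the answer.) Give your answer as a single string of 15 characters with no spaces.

State after each event:
  event#1 t=0ms outcome=F: state=CLOSED
  event#2 t=1ms outcome=S: state=CLOSED
  event#3 t=2ms outcome=F: state=CLOSED
  event#4 t=4ms outcome=F: state=CLOSED
  event#5 t=5ms outcome=F: state=OPEN
  event#6 t=8ms outcome=F: state=OPEN
  event#7 t=12ms outcome=F: state=OPEN
  event#8 t=16ms outcome=S: state=OPEN
  event#9 t=17ms outcome=S: state=OPEN
  event#10 t=21ms outcome=F: state=OPEN
  event#11 t=22ms outcome=S: state=OPEN
  event#12 t=26ms outcome=S: state=OPEN
  event#13 t=29ms outcome=S: state=CLOSED
  event#14 t=33ms outcome=S: state=CLOSED
  event#15 t=37ms outcome=S: state=CLOSED

Answer: CCCCOOOOOOOOCCC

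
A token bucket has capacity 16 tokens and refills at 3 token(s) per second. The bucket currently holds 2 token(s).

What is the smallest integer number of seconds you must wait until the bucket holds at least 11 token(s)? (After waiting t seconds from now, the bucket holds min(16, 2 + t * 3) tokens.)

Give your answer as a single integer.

Need 2 + t * 3 >= 11, so t >= 9/3.
Smallest integer t = ceil(9/3) = 3.

Answer: 3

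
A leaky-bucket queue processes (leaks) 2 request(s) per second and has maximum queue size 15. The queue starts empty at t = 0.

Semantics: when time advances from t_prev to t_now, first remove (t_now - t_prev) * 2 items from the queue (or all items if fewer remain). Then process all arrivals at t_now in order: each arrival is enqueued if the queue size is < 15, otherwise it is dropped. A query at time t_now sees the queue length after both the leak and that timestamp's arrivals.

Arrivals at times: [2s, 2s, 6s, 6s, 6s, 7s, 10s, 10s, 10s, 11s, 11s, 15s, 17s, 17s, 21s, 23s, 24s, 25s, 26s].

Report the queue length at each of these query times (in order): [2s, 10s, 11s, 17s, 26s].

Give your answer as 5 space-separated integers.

Answer: 2 3 3 2 1

Derivation:
Queue lengths at query times:
  query t=2s: backlog = 2
  query t=10s: backlog = 3
  query t=11s: backlog = 3
  query t=17s: backlog = 2
  query t=26s: backlog = 1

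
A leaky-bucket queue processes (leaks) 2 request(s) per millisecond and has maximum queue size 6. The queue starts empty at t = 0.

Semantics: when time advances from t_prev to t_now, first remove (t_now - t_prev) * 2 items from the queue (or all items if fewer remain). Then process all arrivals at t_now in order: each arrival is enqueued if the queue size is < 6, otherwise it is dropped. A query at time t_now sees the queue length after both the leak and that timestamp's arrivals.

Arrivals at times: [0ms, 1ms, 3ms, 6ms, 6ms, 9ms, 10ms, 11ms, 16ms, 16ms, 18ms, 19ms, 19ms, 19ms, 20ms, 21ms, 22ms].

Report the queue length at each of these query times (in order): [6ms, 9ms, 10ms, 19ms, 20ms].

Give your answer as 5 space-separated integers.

Answer: 2 1 1 3 2

Derivation:
Queue lengths at query times:
  query t=6ms: backlog = 2
  query t=9ms: backlog = 1
  query t=10ms: backlog = 1
  query t=19ms: backlog = 3
  query t=20ms: backlog = 2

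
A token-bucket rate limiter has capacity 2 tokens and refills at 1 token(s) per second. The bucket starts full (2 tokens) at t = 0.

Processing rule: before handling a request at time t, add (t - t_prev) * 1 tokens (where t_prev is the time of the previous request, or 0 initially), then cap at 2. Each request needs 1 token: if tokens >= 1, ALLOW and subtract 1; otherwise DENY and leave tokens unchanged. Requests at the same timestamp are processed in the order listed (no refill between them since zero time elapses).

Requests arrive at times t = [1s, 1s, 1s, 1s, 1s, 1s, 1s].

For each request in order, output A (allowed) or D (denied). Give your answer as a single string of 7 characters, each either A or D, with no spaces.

Answer: AADDDDD

Derivation:
Simulating step by step:
  req#1 t=1s: ALLOW
  req#2 t=1s: ALLOW
  req#3 t=1s: DENY
  req#4 t=1s: DENY
  req#5 t=1s: DENY
  req#6 t=1s: DENY
  req#7 t=1s: DENY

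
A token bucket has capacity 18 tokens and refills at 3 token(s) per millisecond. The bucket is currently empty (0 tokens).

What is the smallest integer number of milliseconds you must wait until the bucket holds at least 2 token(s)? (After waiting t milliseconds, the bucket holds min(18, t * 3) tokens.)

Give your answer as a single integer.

Need t * 3 >= 2, so t >= 2/3.
Smallest integer t = ceil(2/3) = 1.

Answer: 1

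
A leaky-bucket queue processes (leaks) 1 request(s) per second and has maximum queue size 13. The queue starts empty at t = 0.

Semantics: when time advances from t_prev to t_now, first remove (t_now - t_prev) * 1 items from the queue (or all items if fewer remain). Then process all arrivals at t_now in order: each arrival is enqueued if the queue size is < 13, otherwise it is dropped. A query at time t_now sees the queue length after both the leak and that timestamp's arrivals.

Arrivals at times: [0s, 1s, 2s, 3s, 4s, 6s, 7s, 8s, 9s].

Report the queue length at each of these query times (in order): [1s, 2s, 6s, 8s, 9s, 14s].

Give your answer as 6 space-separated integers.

Answer: 1 1 1 1 1 0

Derivation:
Queue lengths at query times:
  query t=1s: backlog = 1
  query t=2s: backlog = 1
  query t=6s: backlog = 1
  query t=8s: backlog = 1
  query t=9s: backlog = 1
  query t=14s: backlog = 0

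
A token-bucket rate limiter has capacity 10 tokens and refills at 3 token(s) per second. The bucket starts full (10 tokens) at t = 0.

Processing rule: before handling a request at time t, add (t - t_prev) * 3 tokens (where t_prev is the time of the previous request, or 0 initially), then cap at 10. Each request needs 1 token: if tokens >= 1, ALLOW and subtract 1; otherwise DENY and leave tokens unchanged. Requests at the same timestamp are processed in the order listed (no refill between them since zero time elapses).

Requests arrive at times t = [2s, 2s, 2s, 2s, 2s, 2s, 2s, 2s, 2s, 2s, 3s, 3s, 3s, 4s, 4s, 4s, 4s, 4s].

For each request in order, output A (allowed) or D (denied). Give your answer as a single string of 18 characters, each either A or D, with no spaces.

Simulating step by step:
  req#1 t=2s: ALLOW
  req#2 t=2s: ALLOW
  req#3 t=2s: ALLOW
  req#4 t=2s: ALLOW
  req#5 t=2s: ALLOW
  req#6 t=2s: ALLOW
  req#7 t=2s: ALLOW
  req#8 t=2s: ALLOW
  req#9 t=2s: ALLOW
  req#10 t=2s: ALLOW
  req#11 t=3s: ALLOW
  req#12 t=3s: ALLOW
  req#13 t=3s: ALLOW
  req#14 t=4s: ALLOW
  req#15 t=4s: ALLOW
  req#16 t=4s: ALLOW
  req#17 t=4s: DENY
  req#18 t=4s: DENY

Answer: AAAAAAAAAAAAAAAADD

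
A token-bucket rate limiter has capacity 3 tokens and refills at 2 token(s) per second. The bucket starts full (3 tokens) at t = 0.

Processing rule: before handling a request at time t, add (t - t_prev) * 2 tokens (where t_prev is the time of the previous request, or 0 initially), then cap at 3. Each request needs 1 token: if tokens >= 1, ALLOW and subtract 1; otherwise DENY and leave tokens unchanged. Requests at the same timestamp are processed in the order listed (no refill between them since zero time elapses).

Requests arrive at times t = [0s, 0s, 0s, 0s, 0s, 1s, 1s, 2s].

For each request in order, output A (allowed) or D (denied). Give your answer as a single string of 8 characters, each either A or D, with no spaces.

Answer: AAADDAAA

Derivation:
Simulating step by step:
  req#1 t=0s: ALLOW
  req#2 t=0s: ALLOW
  req#3 t=0s: ALLOW
  req#4 t=0s: DENY
  req#5 t=0s: DENY
  req#6 t=1s: ALLOW
  req#7 t=1s: ALLOW
  req#8 t=2s: ALLOW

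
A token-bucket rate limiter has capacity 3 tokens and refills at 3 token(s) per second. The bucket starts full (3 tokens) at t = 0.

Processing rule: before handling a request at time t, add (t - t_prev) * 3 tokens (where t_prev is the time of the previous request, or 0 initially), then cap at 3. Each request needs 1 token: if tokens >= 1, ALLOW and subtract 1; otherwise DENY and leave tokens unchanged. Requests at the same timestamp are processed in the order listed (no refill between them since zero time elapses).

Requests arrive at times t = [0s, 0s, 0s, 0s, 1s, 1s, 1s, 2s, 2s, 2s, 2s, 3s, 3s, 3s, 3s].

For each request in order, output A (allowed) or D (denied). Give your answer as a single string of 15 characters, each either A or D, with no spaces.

Simulating step by step:
  req#1 t=0s: ALLOW
  req#2 t=0s: ALLOW
  req#3 t=0s: ALLOW
  req#4 t=0s: DENY
  req#5 t=1s: ALLOW
  req#6 t=1s: ALLOW
  req#7 t=1s: ALLOW
  req#8 t=2s: ALLOW
  req#9 t=2s: ALLOW
  req#10 t=2s: ALLOW
  req#11 t=2s: DENY
  req#12 t=3s: ALLOW
  req#13 t=3s: ALLOW
  req#14 t=3s: ALLOW
  req#15 t=3s: DENY

Answer: AAADAAAAAADAAAD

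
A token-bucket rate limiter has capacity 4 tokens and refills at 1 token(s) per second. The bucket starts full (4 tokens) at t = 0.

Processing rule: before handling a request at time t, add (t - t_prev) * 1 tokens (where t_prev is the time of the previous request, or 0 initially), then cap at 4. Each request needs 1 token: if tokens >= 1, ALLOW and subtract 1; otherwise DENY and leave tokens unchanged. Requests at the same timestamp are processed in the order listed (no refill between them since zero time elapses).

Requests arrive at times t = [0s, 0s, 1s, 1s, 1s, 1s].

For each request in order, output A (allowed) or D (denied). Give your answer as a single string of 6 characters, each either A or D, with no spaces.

Simulating step by step:
  req#1 t=0s: ALLOW
  req#2 t=0s: ALLOW
  req#3 t=1s: ALLOW
  req#4 t=1s: ALLOW
  req#5 t=1s: ALLOW
  req#6 t=1s: DENY

Answer: AAAAAD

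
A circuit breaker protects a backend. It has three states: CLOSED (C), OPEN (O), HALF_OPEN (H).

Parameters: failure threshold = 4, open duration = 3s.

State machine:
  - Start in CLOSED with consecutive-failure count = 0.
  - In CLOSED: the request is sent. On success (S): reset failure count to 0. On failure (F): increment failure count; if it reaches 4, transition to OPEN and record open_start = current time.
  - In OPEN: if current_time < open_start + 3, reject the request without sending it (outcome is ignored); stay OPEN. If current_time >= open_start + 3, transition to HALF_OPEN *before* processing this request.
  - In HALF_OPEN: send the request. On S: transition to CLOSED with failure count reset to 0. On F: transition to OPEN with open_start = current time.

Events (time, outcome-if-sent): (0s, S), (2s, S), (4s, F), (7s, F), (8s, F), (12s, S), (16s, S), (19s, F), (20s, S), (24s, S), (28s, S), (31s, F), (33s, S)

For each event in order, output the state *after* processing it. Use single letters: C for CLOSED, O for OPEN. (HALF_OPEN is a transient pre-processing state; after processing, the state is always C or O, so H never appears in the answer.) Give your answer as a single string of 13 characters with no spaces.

Answer: CCCCCCCCCCCCC

Derivation:
State after each event:
  event#1 t=0s outcome=S: state=CLOSED
  event#2 t=2s outcome=S: state=CLOSED
  event#3 t=4s outcome=F: state=CLOSED
  event#4 t=7s outcome=F: state=CLOSED
  event#5 t=8s outcome=F: state=CLOSED
  event#6 t=12s outcome=S: state=CLOSED
  event#7 t=16s outcome=S: state=CLOSED
  event#8 t=19s outcome=F: state=CLOSED
  event#9 t=20s outcome=S: state=CLOSED
  event#10 t=24s outcome=S: state=CLOSED
  event#11 t=28s outcome=S: state=CLOSED
  event#12 t=31s outcome=F: state=CLOSED
  event#13 t=33s outcome=S: state=CLOSED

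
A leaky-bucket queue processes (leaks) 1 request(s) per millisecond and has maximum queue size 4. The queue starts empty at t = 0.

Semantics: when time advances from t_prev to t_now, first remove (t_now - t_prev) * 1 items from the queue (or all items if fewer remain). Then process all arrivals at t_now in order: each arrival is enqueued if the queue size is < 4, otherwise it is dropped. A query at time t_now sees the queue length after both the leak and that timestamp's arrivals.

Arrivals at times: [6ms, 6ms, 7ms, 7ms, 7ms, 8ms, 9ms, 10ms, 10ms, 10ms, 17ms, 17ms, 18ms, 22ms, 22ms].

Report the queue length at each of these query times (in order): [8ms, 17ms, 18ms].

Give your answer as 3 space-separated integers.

Answer: 4 2 2

Derivation:
Queue lengths at query times:
  query t=8ms: backlog = 4
  query t=17ms: backlog = 2
  query t=18ms: backlog = 2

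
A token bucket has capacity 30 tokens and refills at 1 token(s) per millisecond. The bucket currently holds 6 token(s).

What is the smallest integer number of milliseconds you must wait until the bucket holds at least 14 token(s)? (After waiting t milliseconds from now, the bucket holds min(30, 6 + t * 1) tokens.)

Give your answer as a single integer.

Need 6 + t * 1 >= 14, so t >= 8/1.
Smallest integer t = ceil(8/1) = 8.

Answer: 8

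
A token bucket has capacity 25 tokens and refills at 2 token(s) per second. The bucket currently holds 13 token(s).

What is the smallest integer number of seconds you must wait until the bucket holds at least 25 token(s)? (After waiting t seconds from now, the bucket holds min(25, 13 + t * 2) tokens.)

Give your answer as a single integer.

Answer: 6

Derivation:
Need 13 + t * 2 >= 25, so t >= 12/2.
Smallest integer t = ceil(12/2) = 6.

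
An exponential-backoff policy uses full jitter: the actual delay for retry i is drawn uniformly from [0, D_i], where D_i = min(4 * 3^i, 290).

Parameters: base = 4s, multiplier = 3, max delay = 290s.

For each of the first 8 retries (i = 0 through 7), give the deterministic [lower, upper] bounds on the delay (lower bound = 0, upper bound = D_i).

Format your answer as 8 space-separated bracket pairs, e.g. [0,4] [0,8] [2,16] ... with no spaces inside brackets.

Computing bounds per retry:
  i=0: D_i=min(4*3^0,290)=4, bounds=[0,4]
  i=1: D_i=min(4*3^1,290)=12, bounds=[0,12]
  i=2: D_i=min(4*3^2,290)=36, bounds=[0,36]
  i=3: D_i=min(4*3^3,290)=108, bounds=[0,108]
  i=4: D_i=min(4*3^4,290)=290, bounds=[0,290]
  i=5: D_i=min(4*3^5,290)=290, bounds=[0,290]
  i=6: D_i=min(4*3^6,290)=290, bounds=[0,290]
  i=7: D_i=min(4*3^7,290)=290, bounds=[0,290]

Answer: [0,4] [0,12] [0,36] [0,108] [0,290] [0,290] [0,290] [0,290]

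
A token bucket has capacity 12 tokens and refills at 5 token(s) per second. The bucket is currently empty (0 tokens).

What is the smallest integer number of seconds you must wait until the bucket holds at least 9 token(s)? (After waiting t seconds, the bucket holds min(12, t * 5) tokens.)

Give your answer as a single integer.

Need t * 5 >= 9, so t >= 9/5.
Smallest integer t = ceil(9/5) = 2.

Answer: 2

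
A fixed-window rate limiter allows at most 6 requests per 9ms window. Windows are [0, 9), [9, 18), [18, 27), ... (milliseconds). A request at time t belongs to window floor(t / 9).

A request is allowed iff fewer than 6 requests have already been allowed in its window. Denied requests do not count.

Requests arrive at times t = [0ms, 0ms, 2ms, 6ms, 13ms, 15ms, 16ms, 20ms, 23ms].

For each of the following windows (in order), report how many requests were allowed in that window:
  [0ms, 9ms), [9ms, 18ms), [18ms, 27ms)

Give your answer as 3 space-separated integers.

Processing requests:
  req#1 t=0ms (window 0): ALLOW
  req#2 t=0ms (window 0): ALLOW
  req#3 t=2ms (window 0): ALLOW
  req#4 t=6ms (window 0): ALLOW
  req#5 t=13ms (window 1): ALLOW
  req#6 t=15ms (window 1): ALLOW
  req#7 t=16ms (window 1): ALLOW
  req#8 t=20ms (window 2): ALLOW
  req#9 t=23ms (window 2): ALLOW

Allowed counts by window: 4 3 2

Answer: 4 3 2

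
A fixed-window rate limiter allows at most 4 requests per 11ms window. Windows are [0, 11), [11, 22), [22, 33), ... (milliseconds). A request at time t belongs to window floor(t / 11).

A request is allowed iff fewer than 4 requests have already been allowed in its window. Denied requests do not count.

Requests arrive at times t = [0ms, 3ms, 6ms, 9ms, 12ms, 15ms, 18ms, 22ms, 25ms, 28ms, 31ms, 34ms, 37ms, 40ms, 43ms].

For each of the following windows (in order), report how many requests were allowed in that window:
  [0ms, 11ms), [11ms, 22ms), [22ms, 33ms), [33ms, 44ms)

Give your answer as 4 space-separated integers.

Processing requests:
  req#1 t=0ms (window 0): ALLOW
  req#2 t=3ms (window 0): ALLOW
  req#3 t=6ms (window 0): ALLOW
  req#4 t=9ms (window 0): ALLOW
  req#5 t=12ms (window 1): ALLOW
  req#6 t=15ms (window 1): ALLOW
  req#7 t=18ms (window 1): ALLOW
  req#8 t=22ms (window 2): ALLOW
  req#9 t=25ms (window 2): ALLOW
  req#10 t=28ms (window 2): ALLOW
  req#11 t=31ms (window 2): ALLOW
  req#12 t=34ms (window 3): ALLOW
  req#13 t=37ms (window 3): ALLOW
  req#14 t=40ms (window 3): ALLOW
  req#15 t=43ms (window 3): ALLOW

Allowed counts by window: 4 3 4 4

Answer: 4 3 4 4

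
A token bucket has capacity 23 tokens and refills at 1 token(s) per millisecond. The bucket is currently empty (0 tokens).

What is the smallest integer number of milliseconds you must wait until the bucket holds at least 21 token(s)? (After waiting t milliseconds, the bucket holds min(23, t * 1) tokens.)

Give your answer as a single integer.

Answer: 21

Derivation:
Need t * 1 >= 21, so t >= 21/1.
Smallest integer t = ceil(21/1) = 21.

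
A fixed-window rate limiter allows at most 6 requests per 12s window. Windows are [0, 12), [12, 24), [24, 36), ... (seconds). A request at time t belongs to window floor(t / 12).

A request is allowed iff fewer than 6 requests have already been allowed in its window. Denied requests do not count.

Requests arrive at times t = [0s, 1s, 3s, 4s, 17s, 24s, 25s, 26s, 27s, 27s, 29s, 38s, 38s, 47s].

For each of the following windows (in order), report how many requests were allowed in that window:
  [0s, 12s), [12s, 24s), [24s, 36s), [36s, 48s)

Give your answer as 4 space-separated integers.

Processing requests:
  req#1 t=0s (window 0): ALLOW
  req#2 t=1s (window 0): ALLOW
  req#3 t=3s (window 0): ALLOW
  req#4 t=4s (window 0): ALLOW
  req#5 t=17s (window 1): ALLOW
  req#6 t=24s (window 2): ALLOW
  req#7 t=25s (window 2): ALLOW
  req#8 t=26s (window 2): ALLOW
  req#9 t=27s (window 2): ALLOW
  req#10 t=27s (window 2): ALLOW
  req#11 t=29s (window 2): ALLOW
  req#12 t=38s (window 3): ALLOW
  req#13 t=38s (window 3): ALLOW
  req#14 t=47s (window 3): ALLOW

Allowed counts by window: 4 1 6 3

Answer: 4 1 6 3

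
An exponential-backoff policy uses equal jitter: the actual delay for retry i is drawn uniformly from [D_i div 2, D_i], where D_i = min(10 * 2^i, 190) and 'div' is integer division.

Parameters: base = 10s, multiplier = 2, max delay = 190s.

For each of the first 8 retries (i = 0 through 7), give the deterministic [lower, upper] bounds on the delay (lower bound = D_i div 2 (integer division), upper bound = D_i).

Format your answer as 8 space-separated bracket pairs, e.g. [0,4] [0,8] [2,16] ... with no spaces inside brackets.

Computing bounds per retry:
  i=0: D_i=min(10*2^0,190)=10, bounds=[5,10]
  i=1: D_i=min(10*2^1,190)=20, bounds=[10,20]
  i=2: D_i=min(10*2^2,190)=40, bounds=[20,40]
  i=3: D_i=min(10*2^3,190)=80, bounds=[40,80]
  i=4: D_i=min(10*2^4,190)=160, bounds=[80,160]
  i=5: D_i=min(10*2^5,190)=190, bounds=[95,190]
  i=6: D_i=min(10*2^6,190)=190, bounds=[95,190]
  i=7: D_i=min(10*2^7,190)=190, bounds=[95,190]

Answer: [5,10] [10,20] [20,40] [40,80] [80,160] [95,190] [95,190] [95,190]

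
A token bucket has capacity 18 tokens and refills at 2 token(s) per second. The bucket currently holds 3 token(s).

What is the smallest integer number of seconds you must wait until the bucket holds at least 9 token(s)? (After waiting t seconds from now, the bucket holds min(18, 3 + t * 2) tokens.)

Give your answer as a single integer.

Answer: 3

Derivation:
Need 3 + t * 2 >= 9, so t >= 6/2.
Smallest integer t = ceil(6/2) = 3.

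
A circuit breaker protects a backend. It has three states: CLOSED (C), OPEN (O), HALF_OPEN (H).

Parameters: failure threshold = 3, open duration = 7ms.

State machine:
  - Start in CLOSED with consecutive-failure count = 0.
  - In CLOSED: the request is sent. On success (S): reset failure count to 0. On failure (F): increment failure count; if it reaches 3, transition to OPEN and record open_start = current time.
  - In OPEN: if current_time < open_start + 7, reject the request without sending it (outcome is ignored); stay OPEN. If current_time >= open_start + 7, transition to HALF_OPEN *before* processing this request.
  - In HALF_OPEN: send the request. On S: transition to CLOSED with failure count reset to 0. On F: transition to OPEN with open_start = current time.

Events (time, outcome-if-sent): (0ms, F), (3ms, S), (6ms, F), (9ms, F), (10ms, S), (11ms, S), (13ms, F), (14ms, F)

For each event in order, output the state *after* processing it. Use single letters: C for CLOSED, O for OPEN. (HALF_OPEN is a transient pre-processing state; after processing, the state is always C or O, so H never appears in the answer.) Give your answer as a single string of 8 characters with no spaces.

State after each event:
  event#1 t=0ms outcome=F: state=CLOSED
  event#2 t=3ms outcome=S: state=CLOSED
  event#3 t=6ms outcome=F: state=CLOSED
  event#4 t=9ms outcome=F: state=CLOSED
  event#5 t=10ms outcome=S: state=CLOSED
  event#6 t=11ms outcome=S: state=CLOSED
  event#7 t=13ms outcome=F: state=CLOSED
  event#8 t=14ms outcome=F: state=CLOSED

Answer: CCCCCCCC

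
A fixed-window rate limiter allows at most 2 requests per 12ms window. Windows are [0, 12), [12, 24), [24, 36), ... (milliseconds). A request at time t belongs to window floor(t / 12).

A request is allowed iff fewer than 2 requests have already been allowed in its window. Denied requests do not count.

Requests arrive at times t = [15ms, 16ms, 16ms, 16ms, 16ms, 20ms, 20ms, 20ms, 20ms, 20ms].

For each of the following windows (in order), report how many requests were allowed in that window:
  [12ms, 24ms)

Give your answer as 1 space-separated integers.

Processing requests:
  req#1 t=15ms (window 1): ALLOW
  req#2 t=16ms (window 1): ALLOW
  req#3 t=16ms (window 1): DENY
  req#4 t=16ms (window 1): DENY
  req#5 t=16ms (window 1): DENY
  req#6 t=20ms (window 1): DENY
  req#7 t=20ms (window 1): DENY
  req#8 t=20ms (window 1): DENY
  req#9 t=20ms (window 1): DENY
  req#10 t=20ms (window 1): DENY

Allowed counts by window: 2

Answer: 2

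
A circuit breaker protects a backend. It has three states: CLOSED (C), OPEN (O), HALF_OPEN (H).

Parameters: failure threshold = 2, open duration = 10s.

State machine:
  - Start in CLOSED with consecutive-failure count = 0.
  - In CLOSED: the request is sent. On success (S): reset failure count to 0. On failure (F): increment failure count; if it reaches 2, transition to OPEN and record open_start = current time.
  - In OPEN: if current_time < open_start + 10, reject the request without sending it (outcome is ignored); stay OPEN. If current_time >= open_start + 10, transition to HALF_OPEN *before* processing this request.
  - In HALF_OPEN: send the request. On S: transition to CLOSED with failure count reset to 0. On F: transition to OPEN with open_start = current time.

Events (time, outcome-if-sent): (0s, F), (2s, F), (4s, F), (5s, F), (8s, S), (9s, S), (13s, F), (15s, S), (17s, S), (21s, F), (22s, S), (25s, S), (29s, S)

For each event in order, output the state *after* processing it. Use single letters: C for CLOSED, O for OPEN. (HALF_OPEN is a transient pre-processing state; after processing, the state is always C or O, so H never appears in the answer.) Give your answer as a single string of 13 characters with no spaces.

Answer: COOOOOOOOOOCC

Derivation:
State after each event:
  event#1 t=0s outcome=F: state=CLOSED
  event#2 t=2s outcome=F: state=OPEN
  event#3 t=4s outcome=F: state=OPEN
  event#4 t=5s outcome=F: state=OPEN
  event#5 t=8s outcome=S: state=OPEN
  event#6 t=9s outcome=S: state=OPEN
  event#7 t=13s outcome=F: state=OPEN
  event#8 t=15s outcome=S: state=OPEN
  event#9 t=17s outcome=S: state=OPEN
  event#10 t=21s outcome=F: state=OPEN
  event#11 t=22s outcome=S: state=OPEN
  event#12 t=25s outcome=S: state=CLOSED
  event#13 t=29s outcome=S: state=CLOSED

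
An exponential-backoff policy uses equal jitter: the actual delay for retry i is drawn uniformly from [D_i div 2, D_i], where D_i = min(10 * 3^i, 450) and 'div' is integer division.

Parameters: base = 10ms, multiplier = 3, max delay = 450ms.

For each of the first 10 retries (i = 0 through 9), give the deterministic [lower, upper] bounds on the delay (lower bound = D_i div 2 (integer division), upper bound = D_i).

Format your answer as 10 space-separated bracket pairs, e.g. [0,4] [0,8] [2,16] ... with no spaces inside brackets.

Answer: [5,10] [15,30] [45,90] [135,270] [225,450] [225,450] [225,450] [225,450] [225,450] [225,450]

Derivation:
Computing bounds per retry:
  i=0: D_i=min(10*3^0,450)=10, bounds=[5,10]
  i=1: D_i=min(10*3^1,450)=30, bounds=[15,30]
  i=2: D_i=min(10*3^2,450)=90, bounds=[45,90]
  i=3: D_i=min(10*3^3,450)=270, bounds=[135,270]
  i=4: D_i=min(10*3^4,450)=450, bounds=[225,450]
  i=5: D_i=min(10*3^5,450)=450, bounds=[225,450]
  i=6: D_i=min(10*3^6,450)=450, bounds=[225,450]
  i=7: D_i=min(10*3^7,450)=450, bounds=[225,450]
  i=8: D_i=min(10*3^8,450)=450, bounds=[225,450]
  i=9: D_i=min(10*3^9,450)=450, bounds=[225,450]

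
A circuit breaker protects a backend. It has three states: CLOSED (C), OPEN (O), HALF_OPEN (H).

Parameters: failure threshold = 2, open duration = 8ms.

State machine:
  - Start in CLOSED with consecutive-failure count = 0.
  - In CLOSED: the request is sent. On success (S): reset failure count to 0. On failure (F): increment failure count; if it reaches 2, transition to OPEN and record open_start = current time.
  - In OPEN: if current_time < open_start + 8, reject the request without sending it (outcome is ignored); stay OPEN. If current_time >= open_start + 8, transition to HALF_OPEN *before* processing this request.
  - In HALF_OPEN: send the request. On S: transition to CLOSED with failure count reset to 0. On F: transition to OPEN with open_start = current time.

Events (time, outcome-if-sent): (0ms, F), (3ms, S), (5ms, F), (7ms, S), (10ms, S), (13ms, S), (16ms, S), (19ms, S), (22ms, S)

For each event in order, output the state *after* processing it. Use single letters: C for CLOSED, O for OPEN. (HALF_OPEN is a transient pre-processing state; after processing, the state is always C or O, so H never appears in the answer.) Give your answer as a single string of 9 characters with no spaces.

State after each event:
  event#1 t=0ms outcome=F: state=CLOSED
  event#2 t=3ms outcome=S: state=CLOSED
  event#3 t=5ms outcome=F: state=CLOSED
  event#4 t=7ms outcome=S: state=CLOSED
  event#5 t=10ms outcome=S: state=CLOSED
  event#6 t=13ms outcome=S: state=CLOSED
  event#7 t=16ms outcome=S: state=CLOSED
  event#8 t=19ms outcome=S: state=CLOSED
  event#9 t=22ms outcome=S: state=CLOSED

Answer: CCCCCCCCC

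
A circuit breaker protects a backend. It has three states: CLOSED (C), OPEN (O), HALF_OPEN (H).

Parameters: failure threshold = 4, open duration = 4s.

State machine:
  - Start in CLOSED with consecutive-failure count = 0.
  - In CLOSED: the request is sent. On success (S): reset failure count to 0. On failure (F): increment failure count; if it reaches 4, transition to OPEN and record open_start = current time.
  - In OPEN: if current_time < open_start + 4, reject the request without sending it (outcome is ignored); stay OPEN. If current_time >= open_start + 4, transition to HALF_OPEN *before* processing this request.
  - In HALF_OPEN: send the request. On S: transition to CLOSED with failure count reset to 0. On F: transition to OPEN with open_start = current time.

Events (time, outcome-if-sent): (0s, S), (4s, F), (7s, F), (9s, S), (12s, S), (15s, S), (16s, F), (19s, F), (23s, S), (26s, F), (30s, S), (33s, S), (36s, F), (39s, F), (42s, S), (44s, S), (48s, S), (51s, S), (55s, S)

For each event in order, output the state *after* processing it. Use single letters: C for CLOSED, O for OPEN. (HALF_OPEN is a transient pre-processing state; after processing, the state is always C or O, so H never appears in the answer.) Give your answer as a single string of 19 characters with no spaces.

State after each event:
  event#1 t=0s outcome=S: state=CLOSED
  event#2 t=4s outcome=F: state=CLOSED
  event#3 t=7s outcome=F: state=CLOSED
  event#4 t=9s outcome=S: state=CLOSED
  event#5 t=12s outcome=S: state=CLOSED
  event#6 t=15s outcome=S: state=CLOSED
  event#7 t=16s outcome=F: state=CLOSED
  event#8 t=19s outcome=F: state=CLOSED
  event#9 t=23s outcome=S: state=CLOSED
  event#10 t=26s outcome=F: state=CLOSED
  event#11 t=30s outcome=S: state=CLOSED
  event#12 t=33s outcome=S: state=CLOSED
  event#13 t=36s outcome=F: state=CLOSED
  event#14 t=39s outcome=F: state=CLOSED
  event#15 t=42s outcome=S: state=CLOSED
  event#16 t=44s outcome=S: state=CLOSED
  event#17 t=48s outcome=S: state=CLOSED
  event#18 t=51s outcome=S: state=CLOSED
  event#19 t=55s outcome=S: state=CLOSED

Answer: CCCCCCCCCCCCCCCCCCC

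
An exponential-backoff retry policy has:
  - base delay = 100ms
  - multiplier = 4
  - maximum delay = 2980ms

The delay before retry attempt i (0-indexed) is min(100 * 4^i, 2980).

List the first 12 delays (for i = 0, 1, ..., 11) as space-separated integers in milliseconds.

Answer: 100 400 1600 2980 2980 2980 2980 2980 2980 2980 2980 2980

Derivation:
Computing each delay:
  i=0: min(100*4^0, 2980) = 100
  i=1: min(100*4^1, 2980) = 400
  i=2: min(100*4^2, 2980) = 1600
  i=3: min(100*4^3, 2980) = 2980
  i=4: min(100*4^4, 2980) = 2980
  i=5: min(100*4^5, 2980) = 2980
  i=6: min(100*4^6, 2980) = 2980
  i=7: min(100*4^7, 2980) = 2980
  i=8: min(100*4^8, 2980) = 2980
  i=9: min(100*4^9, 2980) = 2980
  i=10: min(100*4^10, 2980) = 2980
  i=11: min(100*4^11, 2980) = 2980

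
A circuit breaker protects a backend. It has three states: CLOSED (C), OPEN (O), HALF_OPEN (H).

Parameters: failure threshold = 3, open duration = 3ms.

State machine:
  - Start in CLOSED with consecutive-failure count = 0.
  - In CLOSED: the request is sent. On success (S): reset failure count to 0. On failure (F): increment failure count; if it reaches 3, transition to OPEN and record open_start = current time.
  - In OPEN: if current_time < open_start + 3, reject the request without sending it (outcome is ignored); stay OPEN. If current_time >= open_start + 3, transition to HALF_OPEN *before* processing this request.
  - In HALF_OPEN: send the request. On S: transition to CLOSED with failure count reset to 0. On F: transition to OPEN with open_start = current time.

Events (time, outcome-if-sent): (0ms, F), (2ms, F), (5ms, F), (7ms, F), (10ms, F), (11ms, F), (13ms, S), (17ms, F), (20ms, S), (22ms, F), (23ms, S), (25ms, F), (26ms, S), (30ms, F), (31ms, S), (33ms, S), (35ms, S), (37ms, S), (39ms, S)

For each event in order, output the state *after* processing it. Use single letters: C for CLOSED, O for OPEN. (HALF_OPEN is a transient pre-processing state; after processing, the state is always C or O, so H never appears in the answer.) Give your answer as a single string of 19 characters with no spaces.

Answer: CCOOOOCCCCCCCCCCCCC

Derivation:
State after each event:
  event#1 t=0ms outcome=F: state=CLOSED
  event#2 t=2ms outcome=F: state=CLOSED
  event#3 t=5ms outcome=F: state=OPEN
  event#4 t=7ms outcome=F: state=OPEN
  event#5 t=10ms outcome=F: state=OPEN
  event#6 t=11ms outcome=F: state=OPEN
  event#7 t=13ms outcome=S: state=CLOSED
  event#8 t=17ms outcome=F: state=CLOSED
  event#9 t=20ms outcome=S: state=CLOSED
  event#10 t=22ms outcome=F: state=CLOSED
  event#11 t=23ms outcome=S: state=CLOSED
  event#12 t=25ms outcome=F: state=CLOSED
  event#13 t=26ms outcome=S: state=CLOSED
  event#14 t=30ms outcome=F: state=CLOSED
  event#15 t=31ms outcome=S: state=CLOSED
  event#16 t=33ms outcome=S: state=CLOSED
  event#17 t=35ms outcome=S: state=CLOSED
  event#18 t=37ms outcome=S: state=CLOSED
  event#19 t=39ms outcome=S: state=CLOSED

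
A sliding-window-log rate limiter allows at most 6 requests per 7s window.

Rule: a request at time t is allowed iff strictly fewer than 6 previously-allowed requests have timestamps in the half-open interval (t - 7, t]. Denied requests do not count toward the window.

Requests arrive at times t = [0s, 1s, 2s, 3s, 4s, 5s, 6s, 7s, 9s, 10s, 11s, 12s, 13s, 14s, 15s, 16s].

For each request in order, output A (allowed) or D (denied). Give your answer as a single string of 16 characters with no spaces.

Answer: AAAAAADAAAAAAADA

Derivation:
Tracking allowed requests in the window:
  req#1 t=0s: ALLOW
  req#2 t=1s: ALLOW
  req#3 t=2s: ALLOW
  req#4 t=3s: ALLOW
  req#5 t=4s: ALLOW
  req#6 t=5s: ALLOW
  req#7 t=6s: DENY
  req#8 t=7s: ALLOW
  req#9 t=9s: ALLOW
  req#10 t=10s: ALLOW
  req#11 t=11s: ALLOW
  req#12 t=12s: ALLOW
  req#13 t=13s: ALLOW
  req#14 t=14s: ALLOW
  req#15 t=15s: DENY
  req#16 t=16s: ALLOW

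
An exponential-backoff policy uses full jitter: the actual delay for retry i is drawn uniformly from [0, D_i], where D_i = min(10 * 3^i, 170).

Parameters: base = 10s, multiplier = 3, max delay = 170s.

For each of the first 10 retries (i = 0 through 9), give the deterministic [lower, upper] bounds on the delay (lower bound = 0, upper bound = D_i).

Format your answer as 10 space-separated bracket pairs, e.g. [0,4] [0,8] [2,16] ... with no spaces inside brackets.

Computing bounds per retry:
  i=0: D_i=min(10*3^0,170)=10, bounds=[0,10]
  i=1: D_i=min(10*3^1,170)=30, bounds=[0,30]
  i=2: D_i=min(10*3^2,170)=90, bounds=[0,90]
  i=3: D_i=min(10*3^3,170)=170, bounds=[0,170]
  i=4: D_i=min(10*3^4,170)=170, bounds=[0,170]
  i=5: D_i=min(10*3^5,170)=170, bounds=[0,170]
  i=6: D_i=min(10*3^6,170)=170, bounds=[0,170]
  i=7: D_i=min(10*3^7,170)=170, bounds=[0,170]
  i=8: D_i=min(10*3^8,170)=170, bounds=[0,170]
  i=9: D_i=min(10*3^9,170)=170, bounds=[0,170]

Answer: [0,10] [0,30] [0,90] [0,170] [0,170] [0,170] [0,170] [0,170] [0,170] [0,170]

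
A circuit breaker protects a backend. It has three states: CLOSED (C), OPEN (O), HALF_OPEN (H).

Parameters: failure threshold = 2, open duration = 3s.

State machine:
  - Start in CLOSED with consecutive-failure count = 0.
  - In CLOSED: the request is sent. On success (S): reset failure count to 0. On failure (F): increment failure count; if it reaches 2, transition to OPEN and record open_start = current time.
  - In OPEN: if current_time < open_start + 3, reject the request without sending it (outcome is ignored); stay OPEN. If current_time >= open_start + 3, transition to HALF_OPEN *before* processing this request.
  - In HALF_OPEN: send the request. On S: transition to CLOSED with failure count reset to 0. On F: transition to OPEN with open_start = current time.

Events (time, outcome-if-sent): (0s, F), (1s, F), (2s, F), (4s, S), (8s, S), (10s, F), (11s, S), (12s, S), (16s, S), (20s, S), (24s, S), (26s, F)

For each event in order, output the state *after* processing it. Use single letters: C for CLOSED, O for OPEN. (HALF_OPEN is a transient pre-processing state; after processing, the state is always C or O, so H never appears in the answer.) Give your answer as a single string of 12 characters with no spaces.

State after each event:
  event#1 t=0s outcome=F: state=CLOSED
  event#2 t=1s outcome=F: state=OPEN
  event#3 t=2s outcome=F: state=OPEN
  event#4 t=4s outcome=S: state=CLOSED
  event#5 t=8s outcome=S: state=CLOSED
  event#6 t=10s outcome=F: state=CLOSED
  event#7 t=11s outcome=S: state=CLOSED
  event#8 t=12s outcome=S: state=CLOSED
  event#9 t=16s outcome=S: state=CLOSED
  event#10 t=20s outcome=S: state=CLOSED
  event#11 t=24s outcome=S: state=CLOSED
  event#12 t=26s outcome=F: state=CLOSED

Answer: COOCCCCCCCCC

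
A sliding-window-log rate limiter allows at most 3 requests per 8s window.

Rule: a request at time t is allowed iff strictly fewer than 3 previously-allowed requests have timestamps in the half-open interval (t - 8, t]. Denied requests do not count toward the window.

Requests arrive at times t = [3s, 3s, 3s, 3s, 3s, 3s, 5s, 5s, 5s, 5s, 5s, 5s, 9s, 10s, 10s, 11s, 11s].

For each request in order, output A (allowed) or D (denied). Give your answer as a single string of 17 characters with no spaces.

Answer: AAADDDDDDDDDDDDAA

Derivation:
Tracking allowed requests in the window:
  req#1 t=3s: ALLOW
  req#2 t=3s: ALLOW
  req#3 t=3s: ALLOW
  req#4 t=3s: DENY
  req#5 t=3s: DENY
  req#6 t=3s: DENY
  req#7 t=5s: DENY
  req#8 t=5s: DENY
  req#9 t=5s: DENY
  req#10 t=5s: DENY
  req#11 t=5s: DENY
  req#12 t=5s: DENY
  req#13 t=9s: DENY
  req#14 t=10s: DENY
  req#15 t=10s: DENY
  req#16 t=11s: ALLOW
  req#17 t=11s: ALLOW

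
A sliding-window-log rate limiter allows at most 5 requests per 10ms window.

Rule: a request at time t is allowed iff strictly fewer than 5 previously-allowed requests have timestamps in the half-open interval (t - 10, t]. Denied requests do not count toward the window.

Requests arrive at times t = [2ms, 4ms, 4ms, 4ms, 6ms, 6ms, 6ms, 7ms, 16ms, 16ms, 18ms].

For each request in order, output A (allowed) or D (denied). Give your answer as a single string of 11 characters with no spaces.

Answer: AAAAADDDAAA

Derivation:
Tracking allowed requests in the window:
  req#1 t=2ms: ALLOW
  req#2 t=4ms: ALLOW
  req#3 t=4ms: ALLOW
  req#4 t=4ms: ALLOW
  req#5 t=6ms: ALLOW
  req#6 t=6ms: DENY
  req#7 t=6ms: DENY
  req#8 t=7ms: DENY
  req#9 t=16ms: ALLOW
  req#10 t=16ms: ALLOW
  req#11 t=18ms: ALLOW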